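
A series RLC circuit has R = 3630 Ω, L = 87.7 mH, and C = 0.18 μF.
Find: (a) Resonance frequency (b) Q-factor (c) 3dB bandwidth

Step 1 — Resonance: ω₀ = 1/√(LC) = 1/√(0.0877·1.8e-07) = 7959 rad/s.
Step 2 — f₀ = ω₀/(2π) = 1267 Hz.
Step 3 — Series Q: Q = ω₀L/R = 7959·0.0877/3630 = 0.1923.
Step 4 — Bandwidth: Δω = ω₀/Q = 4.139e+04 rad/s; BW = Δω/(2π) = 6588 Hz.

(a) f₀ = 1267 Hz  (b) Q = 0.1923  (c) BW = 6588 Hz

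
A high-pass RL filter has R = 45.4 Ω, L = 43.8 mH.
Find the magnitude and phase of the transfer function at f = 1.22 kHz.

Step 1 — Angular frequency: ω = 2π·1220 = 7665 rad/s.
Step 2 — Transfer function: H(jω) = jωL/(R + jωL).
Step 3 — Numerator jωL = j·335.7; denominator R + jωL = 45.4 + j335.7.
Step 4 — H = 0.982 + j0.1328.
Step 5 — Magnitude: |H| = 0.991 (-0.1 dB); phase: φ = 7.7°.

|H| = 0.991 (-0.1 dB), φ = 7.7°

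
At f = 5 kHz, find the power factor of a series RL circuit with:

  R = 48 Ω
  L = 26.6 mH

Step 1 — Angular frequency: ω = 2π·f = 2π·5000 = 3.142e+04 rad/s.
Step 2 — Component impedances:
  R: Z = R = 48 Ω
  L: Z = jωL = j·3.142e+04·0.0266 = 0 + j835.7 Ω
Step 3 — Series combination: Z_total = R + L = 48 + j835.7 Ω = 837∠86.7° Ω.
Step 4 — Power factor: PF = cos(φ) = Re(Z)/|Z| = 48/837.04 = 0.05734.
Step 5 — Type: Im(Z) = 835.7 ⇒ lagging (phase φ = 86.7°).

PF = 0.05734 (lagging, φ = 86.7°)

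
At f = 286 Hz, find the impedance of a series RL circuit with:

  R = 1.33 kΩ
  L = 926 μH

Step 1 — Angular frequency: ω = 2π·f = 2π·286 = 1797 rad/s.
Step 2 — Component impedances:
  R: Z = R = 1330 Ω
  L: Z = jωL = j·1797·0.000926 = 0 + j1.664 Ω
Step 3 — Series combination: Z_total = R + L = 1330 + j1.664 Ω = 1330∠0.1° Ω.

Z = 1330 + j1.664 Ω = 1330∠0.1° Ω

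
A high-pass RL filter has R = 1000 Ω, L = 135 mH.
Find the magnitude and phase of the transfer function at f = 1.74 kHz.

Step 1 — Angular frequency: ω = 2π·1740 = 1.093e+04 rad/s.
Step 2 — Transfer function: H(jω) = jωL/(R + jωL).
Step 3 — Numerator jωL = j·1476; denominator R + jωL = 1000 + j1476.
Step 4 — H = 0.6854 + j0.4644.
Step 5 — Magnitude: |H| = 0.8279 (-1.6 dB); phase: φ = 34.1°.

|H| = 0.8279 (-1.6 dB), φ = 34.1°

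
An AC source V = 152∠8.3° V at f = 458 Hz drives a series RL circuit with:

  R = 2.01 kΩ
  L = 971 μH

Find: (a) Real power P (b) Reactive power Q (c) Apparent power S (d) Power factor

Step 1 — Angular frequency: ω = 2π·f = 2π·458 = 2878 rad/s.
Step 2 — Component impedances:
  R: Z = R = 2010 Ω
  L: Z = jωL = j·2878·0.000971 = 0 + j2.794 Ω
Step 3 — Series combination: Z_total = R + L = 2010 + j2.794 Ω = 2010∠0.1° Ω.
Step 4 — Source phasor: V = 152∠8.3° V = 150.4 + j21.94 V.
Step 5 — Current: I = V / Z = 0.07484 + j0.01081 A = 0.07562∠8.2° A.
Step 6 — Complex power: S = V·I* = 11.49 + j0.01598 VA.
Step 7 — Real power: P = Re(S) = 11.49 W.
Step 8 — Reactive power: Q = Im(S) = 0.01598 VAR.
Step 9 — Apparent power: |S| = 11.49 VA.
Step 10 — Power factor: PF = P/|S| = 1 (lagging).

(a) P = 11.49 W  (b) Q = 0.01598 VAR  (c) S = 11.49 VA  (d) PF = 1 (lagging)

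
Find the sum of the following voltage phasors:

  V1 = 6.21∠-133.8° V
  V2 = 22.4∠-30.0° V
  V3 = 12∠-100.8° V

Step 1 — Convert each phasor to rectangular form:
  V1 = 6.21·(cos(-133.8°) + j·sin(-133.8°)) = -4.298 - j4.482 V
  V2 = 22.4·(cos(-30.0°) + j·sin(-30.0°)) = 19.4 - j11.2 V
  V3 = 12·(cos(-100.8°) + j·sin(-100.8°)) = -2.249 - j11.79 V
Step 2 — Sum components: V_total = 12.85 - j27.47 V.
Step 3 — Convert to polar: |V_total| = 30.33 V, ∠V_total = -64.9°.

V_total = 30.33∠-64.9° V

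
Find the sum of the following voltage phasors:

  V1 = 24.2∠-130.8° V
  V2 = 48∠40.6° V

Step 1 — Convert each phasor to rectangular form:
  V1 = 24.2·(cos(-130.8°) + j·sin(-130.8°)) = -15.81 - j18.32 V
  V2 = 48·(cos(40.6°) + j·sin(40.6°)) = 36.45 + j31.24 V
Step 2 — Sum components: V_total = 20.63 + j12.92 V.
Step 3 — Convert to polar: |V_total| = 24.34 V, ∠V_total = 32.1°.

V_total = 24.34∠32.1° V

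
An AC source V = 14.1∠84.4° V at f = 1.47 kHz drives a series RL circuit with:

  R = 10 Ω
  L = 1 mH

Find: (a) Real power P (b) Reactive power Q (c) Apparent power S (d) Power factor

Step 1 — Angular frequency: ω = 2π·f = 2π·1470 = 9236 rad/s.
Step 2 — Component impedances:
  R: Z = R = 10 Ω
  L: Z = jωL = j·9236·0.001 = 0 + j9.236 Ω
Step 3 — Series combination: Z_total = R + L = 10 + j9.236 Ω = 13.61∠42.7° Ω.
Step 4 — Source phasor: V = 14.1∠84.4° V = 1.376 + j14.03 V.
Step 5 — Current: I = V / Z = 0.7737 + j0.6887 A = 1.036∠41.7° A.
Step 6 — Complex power: S = V·I* = 10.73 + j9.909 VA.
Step 7 — Real power: P = Re(S) = 10.73 W.
Step 8 — Reactive power: Q = Im(S) = 9.909 VAR.
Step 9 — Apparent power: |S| = 14.6 VA.
Step 10 — Power factor: PF = P/|S| = 0.7346 (lagging).

(a) P = 10.73 W  (b) Q = 9.909 VAR  (c) S = 14.6 VA  (d) PF = 0.7346 (lagging)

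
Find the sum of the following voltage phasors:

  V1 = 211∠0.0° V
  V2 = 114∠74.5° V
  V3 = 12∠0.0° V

Step 1 — Convert each phasor to rectangular form:
  V1 = 211·(cos(0.0°) + j·sin(0.0°)) = 211 V
  V2 = 114·(cos(74.5°) + j·sin(74.5°)) = 30.47 + j109.9 V
  V3 = 12·(cos(0.0°) + j·sin(0.0°)) = 12 V
Step 2 — Sum components: V_total = 253.5 + j109.9 V.
Step 3 — Convert to polar: |V_total| = 276.2 V, ∠V_total = 23.4°.

V_total = 276.2∠23.4° V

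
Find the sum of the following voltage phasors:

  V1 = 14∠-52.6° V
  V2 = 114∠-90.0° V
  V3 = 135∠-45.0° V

Step 1 — Convert each phasor to rectangular form:
  V1 = 14·(cos(-52.6°) + j·sin(-52.6°)) = 8.503 - j11.12 V
  V2 = 114·(cos(-90.0°) + j·sin(-90.0°)) = 0 - j114 V
  V3 = 135·(cos(-45.0°) + j·sin(-45.0°)) = 95.46 - j95.46 V
Step 2 — Sum components: V_total = 104 - j220.6 V.
Step 3 — Convert to polar: |V_total| = 243.9 V, ∠V_total = -64.8°.

V_total = 243.9∠-64.8° V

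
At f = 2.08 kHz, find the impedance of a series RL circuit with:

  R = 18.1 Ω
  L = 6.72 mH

Step 1 — Angular frequency: ω = 2π·f = 2π·2080 = 1.307e+04 rad/s.
Step 2 — Component impedances:
  R: Z = R = 18.1 Ω
  L: Z = jωL = j·1.307e+04·0.00672 = 0 + j87.82 Ω
Step 3 — Series combination: Z_total = R + L = 18.1 + j87.82 Ω = 89.67∠78.4° Ω.

Z = 18.1 + j87.82 Ω = 89.67∠78.4° Ω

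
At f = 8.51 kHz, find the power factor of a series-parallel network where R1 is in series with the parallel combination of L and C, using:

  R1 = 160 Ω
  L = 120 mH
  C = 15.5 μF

Step 1 — Angular frequency: ω = 2π·f = 2π·8510 = 5.347e+04 rad/s.
Step 2 — Component impedances:
  R1: Z = R = 160 Ω
  L: Z = jωL = j·5.347e+04·0.12 = 0 + j6416 Ω
  C: Z = 1/(jωC) = -j/(ω·C) = 0 - j1.207 Ω
Step 3 — Parallel branch: L || C = 1/(1/L + 1/C) = 0 - j1.207 Ω.
Step 4 — Series with R1: Z_total = R1 + (L || C) = 160 - j1.207 Ω = 160∠-0.4° Ω.
Step 5 — Power factor: PF = cos(φ) = Re(Z)/|Z| = 160/160 = 1.
Step 6 — Type: Im(Z) = -1.207 ⇒ leading (phase φ = -0.4°).

PF = 1 (leading, φ = -0.4°)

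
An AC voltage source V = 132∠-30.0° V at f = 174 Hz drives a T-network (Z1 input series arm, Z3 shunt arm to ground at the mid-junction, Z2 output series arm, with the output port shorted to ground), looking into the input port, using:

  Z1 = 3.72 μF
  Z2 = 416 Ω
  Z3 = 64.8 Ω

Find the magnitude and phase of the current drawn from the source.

Step 1 — Angular frequency: ω = 2π·f = 2π·174 = 1093 rad/s.
Step 2 — Component impedances:
  Z1: Z = 1/(jωC) = -j/(ω·C) = 0 - j245.9 Ω
  Z2: Z = R = 416 Ω
  Z3: Z = R = 64.8 Ω
Step 3 — With the output port shorted to ground, the output series arm Z2 runs from the junction to ground; the shunt arm Z3 also runs from the junction to ground. They appear in parallel: Z3 || Z2 = 56.07 Ω.
Step 4 — Series with input arm Z1: Z_in = Z1 + (Z3 || Z2) = 56.07 - j245.9 Ω = 252.2∠-77.2° Ω.
Step 5 — Source phasor: V = 132∠-30.0° V = 114.3 - j66 V.
Step 6 — Ohm's law: I = V / Z_total = (114.3 - j66) / (56.07 - j245.9) = 0.3559 + j0.3838 A.
Step 7 — Convert to polar: |I| = 0.5234 A, ∠I = 47.2°.

I = 0.5234∠47.2° A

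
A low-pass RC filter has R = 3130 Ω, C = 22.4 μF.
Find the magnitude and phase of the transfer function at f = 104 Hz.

Step 1 — Angular frequency: ω = 2π·104 = 653.5 rad/s.
Step 2 — Transfer function: H(jω) = 1/(1 + jωRC).
Step 3 — Denominator: 1 + jωRC = 1 + j·653.5·3130·2.24e-05 = 1 + j45.81.
Step 4 — H = 0.0004762 - j0.02182.
Step 5 — Magnitude: |H| = 0.02182 (-33.2 dB); phase: φ = -88.7°.

|H| = 0.02182 (-33.2 dB), φ = -88.7°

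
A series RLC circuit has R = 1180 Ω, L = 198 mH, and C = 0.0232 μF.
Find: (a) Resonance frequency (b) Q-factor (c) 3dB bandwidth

Step 1 — Resonance condition Im(Z)=0 gives ω₀ = 1/√(LC).
Step 2 — ω₀ = 1/√(0.198·2.32e-08) = 1.475e+04 rad/s.
Step 3 — f₀ = ω₀/(2π) = 2348 Hz.
Step 4 — Series Q: Q = ω₀L/R = 1.475e+04·0.198/1180 = 2.476.
Step 5 — 3dB bandwidth: Δω = ω₀/Q = 5960 rad/s; BW = Δω/(2π) = 948.5 Hz.

(a) f₀ = 2348 Hz  (b) Q = 2.476  (c) BW = 948.5 Hz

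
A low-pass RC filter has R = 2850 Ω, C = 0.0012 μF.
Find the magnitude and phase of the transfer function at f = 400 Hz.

Step 1 — Angular frequency: ω = 2π·400 = 2513 rad/s.
Step 2 — Transfer function: H(jω) = 1/(1 + jωRC).
Step 3 — Denominator: 1 + jωRC = 1 + j·2513·2850·1.2e-09 = 1 + j0.008595.
Step 4 — H = 0.9999 - j0.008595.
Step 5 — Magnitude: |H| = 1 (-0.0 dB); phase: φ = -0.5°.

|H| = 1 (-0.0 dB), φ = -0.5°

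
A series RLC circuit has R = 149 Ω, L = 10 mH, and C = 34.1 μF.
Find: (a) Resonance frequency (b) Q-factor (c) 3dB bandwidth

Step 1 — Resonance: ω₀ = 1/√(LC) = 1/√(0.01·3.41e-05) = 1712 rad/s.
Step 2 — f₀ = ω₀/(2π) = 272.5 Hz.
Step 3 — Series Q: Q = ω₀L/R = 1712·0.01/149 = 0.1149.
Step 4 — Bandwidth: Δω = ω₀/Q = 1.49e+04 rad/s; BW = Δω/(2π) = 2371 Hz.

(a) f₀ = 272.5 Hz  (b) Q = 0.1149  (c) BW = 2371 Hz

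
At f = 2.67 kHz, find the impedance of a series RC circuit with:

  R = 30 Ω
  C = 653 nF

Step 1 — Angular frequency: ω = 2π·f = 2π·2670 = 1.678e+04 rad/s.
Step 2 — Component impedances:
  R: Z = R = 30 Ω
  C: Z = 1/(jωC) = -j/(ω·C) = 0 - j91.28 Ω
Step 3 — Series combination: Z_total = R + C = 30 - j91.28 Ω = 96.09∠-71.8° Ω.

Z = 30 - j91.28 Ω = 96.09∠-71.8° Ω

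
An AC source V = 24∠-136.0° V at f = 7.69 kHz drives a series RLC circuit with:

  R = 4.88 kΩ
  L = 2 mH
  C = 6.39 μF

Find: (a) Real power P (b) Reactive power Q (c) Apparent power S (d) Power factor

Step 1 — Angular frequency: ω = 2π·f = 2π·7690 = 4.832e+04 rad/s.
Step 2 — Component impedances:
  R: Z = R = 4880 Ω
  L: Z = jωL = j·4.832e+04·0.002 = 0 + j96.64 Ω
  C: Z = 1/(jωC) = -j/(ω·C) = 0 - j3.239 Ω
Step 3 — Series combination: Z_total = R + L + C = 4880 + j93.4 Ω = 4881∠1.1° Ω.
Step 4 — Source phasor: V = 24∠-136.0° V = -17.26 - j16.67 V.
Step 5 — Current: I = V / Z = -0.003602 - j0.003347 A = 0.004917∠-137.1° A.
Step 6 — Complex power: S = V·I* = 0.118 + j0.002258 VA.
Step 7 — Real power: P = Re(S) = 0.118 W.
Step 8 — Reactive power: Q = Im(S) = 0.002258 VAR.
Step 9 — Apparent power: |S| = 0.118 VA.
Step 10 — Power factor: PF = P/|S| = 0.9998 (lagging).

(a) P = 0.118 W  (b) Q = 0.002258 VAR  (c) S = 0.118 VA  (d) PF = 0.9998 (lagging)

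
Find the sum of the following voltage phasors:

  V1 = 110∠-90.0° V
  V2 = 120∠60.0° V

Step 1 — Convert each phasor to rectangular form:
  V1 = 110·(cos(-90.0°) + j·sin(-90.0°)) = 0 - j110 V
  V2 = 120·(cos(60.0°) + j·sin(60.0°)) = 60 + j103.9 V
Step 2 — Sum components: V_total = 60 - j6.077 V.
Step 3 — Convert to polar: |V_total| = 60.31 V, ∠V_total = -5.8°.

V_total = 60.31∠-5.8° V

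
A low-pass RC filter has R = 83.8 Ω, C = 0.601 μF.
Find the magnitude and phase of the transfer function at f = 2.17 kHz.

Step 1 — Angular frequency: ω = 2π·2170 = 1.363e+04 rad/s.
Step 2 — Transfer function: H(jω) = 1/(1 + jωRC).
Step 3 — Denominator: 1 + jωRC = 1 + j·1.363e+04·83.8·6.01e-07 = 1 + j0.6867.
Step 4 — H = 0.6796 - j0.4666.
Step 5 — Magnitude: |H| = 0.8244 (-1.7 dB); phase: φ = -34.5°.

|H| = 0.8244 (-1.7 dB), φ = -34.5°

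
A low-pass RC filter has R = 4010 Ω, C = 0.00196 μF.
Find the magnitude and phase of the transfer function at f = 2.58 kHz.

Step 1 — Angular frequency: ω = 2π·2580 = 1.621e+04 rad/s.
Step 2 — Transfer function: H(jω) = 1/(1 + jωRC).
Step 3 — Denominator: 1 + jωRC = 1 + j·1.621e+04·4010·1.96e-09 = 1 + j0.1274.
Step 4 — H = 0.984 - j0.1254.
Step 5 — Magnitude: |H| = 0.992 (-0.1 dB); phase: φ = -7.3°.

|H| = 0.992 (-0.1 dB), φ = -7.3°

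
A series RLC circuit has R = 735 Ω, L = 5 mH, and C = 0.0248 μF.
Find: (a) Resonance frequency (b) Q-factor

Step 1 — Resonance condition Im(Z)=0 gives ω₀ = 1/√(LC).
Step 2 — ω₀ = 1/√(0.005·2.48e-08) = 8.98e+04 rad/s.
Step 3 — f₀ = ω₀/(2π) = 1.429e+04 Hz.
Step 4 — Series Q: Q = ω₀L/R = 8.98e+04·0.005/735 = 0.6109.

(a) f₀ = 1.429e+04 Hz  (b) Q = 0.6109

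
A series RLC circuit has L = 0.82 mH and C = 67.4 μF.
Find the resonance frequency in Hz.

Step 1 — Resonance condition Im(Z)=0 gives ω₀ = 1/√(LC).
Step 2 — ω₀ = 1/√(0.00082·6.74e-05) = 4254 rad/s.
Step 3 — f₀ = ω₀/(2π) = 677 Hz.

f₀ = 677 Hz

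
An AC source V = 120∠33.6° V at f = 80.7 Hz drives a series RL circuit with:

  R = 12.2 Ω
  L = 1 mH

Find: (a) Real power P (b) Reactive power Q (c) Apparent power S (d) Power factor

Step 1 — Angular frequency: ω = 2π·f = 2π·80.7 = 507.1 rad/s.
Step 2 — Component impedances:
  R: Z = R = 12.2 Ω
  L: Z = jωL = j·507.1·0.001 = 0 + j0.5071 Ω
Step 3 — Series combination: Z_total = R + L = 12.2 + j0.5071 Ω = 12.21∠2.4° Ω.
Step 4 — Source phasor: V = 120∠33.6° V = 99.95 + j66.41 V.
Step 5 — Current: I = V / Z = 8.404 + j5.094 A = 9.828∠31.2° A.
Step 6 — Complex power: S = V·I* = 1178 + j48.97 VA.
Step 7 — Real power: P = Re(S) = 1178 W.
Step 8 — Reactive power: Q = Im(S) = 48.97 VAR.
Step 9 — Apparent power: |S| = 1179 VA.
Step 10 — Power factor: PF = P/|S| = 0.9991 (lagging).

(a) P = 1178 W  (b) Q = 48.97 VAR  (c) S = 1179 VA  (d) PF = 0.9991 (lagging)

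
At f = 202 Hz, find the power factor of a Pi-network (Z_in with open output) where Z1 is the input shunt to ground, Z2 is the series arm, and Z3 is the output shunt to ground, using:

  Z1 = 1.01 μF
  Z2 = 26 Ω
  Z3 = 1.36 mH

Step 1 — Angular frequency: ω = 2π·f = 2π·202 = 1269 rad/s.
Step 2 — Component impedances:
  Z1: Z = 1/(jωC) = -j/(ω·C) = 0 - j780.1 Ω
  Z2: Z = R = 26 Ω
  Z3: Z = jωL = j·1269·0.00136 = 0 + j1.726 Ω
Step 3 — With open output, the series arm Z2 and the output shunt Z3 appear in series to ground: Z2 + Z3 = 26 + j1.726 Ω.
Step 4 — Parallel with input shunt Z1: Z_in = Z1 || (Z2 + Z3) = 26.09 + j0.8586 Ω = 26.1∠1.9° Ω.
Step 5 — Power factor: PF = cos(φ) = Re(Z)/|Z| = 26.086/26.1 = 0.9995.
Step 6 — Type: Im(Z) = 0.8586 ⇒ lagging (phase φ = 1.9°).

PF = 0.9995 (lagging, φ = 1.9°)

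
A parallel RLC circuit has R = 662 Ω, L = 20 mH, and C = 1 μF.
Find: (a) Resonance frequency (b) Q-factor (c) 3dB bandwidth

Step 1 — Resonance: ω₀ = 1/√(LC) = 1/√(0.02·1e-06) = 7071 rad/s.
Step 2 — f₀ = ω₀/(2π) = 1125 Hz.
Step 3 — Parallel Q: Q = R/(ω₀L) = 662/(7071·0.02) = 4.681.
Step 4 — Bandwidth: Δω = ω₀/Q = 1511 rad/s; BW = Δω/(2π) = 240.4 Hz.

(a) f₀ = 1125 Hz  (b) Q = 4.681  (c) BW = 240.4 Hz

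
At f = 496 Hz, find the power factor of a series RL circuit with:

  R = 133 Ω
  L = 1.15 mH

Step 1 — Angular frequency: ω = 2π·f = 2π·496 = 3116 rad/s.
Step 2 — Component impedances:
  R: Z = R = 133 Ω
  L: Z = jωL = j·3116·0.00115 = 0 + j3.584 Ω
Step 3 — Series combination: Z_total = R + L = 133 + j3.584 Ω = 133∠1.5° Ω.
Step 4 — Power factor: PF = cos(φ) = Re(Z)/|Z| = 133/133.05 = 0.9996.
Step 5 — Type: Im(Z) = 3.584 ⇒ lagging (phase φ = 1.5°).

PF = 0.9996 (lagging, φ = 1.5°)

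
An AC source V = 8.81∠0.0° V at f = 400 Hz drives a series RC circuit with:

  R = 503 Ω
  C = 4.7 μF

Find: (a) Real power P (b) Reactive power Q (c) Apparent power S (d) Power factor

Step 1 — Angular frequency: ω = 2π·f = 2π·400 = 2513 rad/s.
Step 2 — Component impedances:
  R: Z = R = 503 Ω
  C: Z = 1/(jωC) = -j/(ω·C) = 0 - j84.66 Ω
Step 3 — Series combination: Z_total = R + C = 503 - j84.66 Ω = 510.1∠-9.6° Ω.
Step 4 — Source phasor: V = 8.81∠0.0° V = 8.81 V.
Step 5 — Current: I = V / Z = 0.01703 + j0.002867 A = 0.01727∠9.6° A.
Step 6 — Complex power: S = V·I* = 0.1501 - j0.02525 VA.
Step 7 — Real power: P = Re(S) = 0.1501 W.
Step 8 — Reactive power: Q = Im(S) = -0.02525 VAR.
Step 9 — Apparent power: |S| = 0.1522 VA.
Step 10 — Power factor: PF = P/|S| = 0.9861 (leading).

(a) P = 0.1501 W  (b) Q = -0.02525 VAR  (c) S = 0.1522 VA  (d) PF = 0.9861 (leading)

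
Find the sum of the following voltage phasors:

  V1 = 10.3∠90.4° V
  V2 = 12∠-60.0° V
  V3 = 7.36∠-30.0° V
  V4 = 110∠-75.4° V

Step 1 — Convert each phasor to rectangular form:
  V1 = 10.3·(cos(90.4°) + j·sin(90.4°)) = -0.07191 + j10.3 V
  V2 = 12·(cos(-60.0°) + j·sin(-60.0°)) = 6 - j10.39 V
  V3 = 7.36·(cos(-30.0°) + j·sin(-30.0°)) = 6.374 - j3.68 V
  V4 = 110·(cos(-75.4°) + j·sin(-75.4°)) = 27.73 - j106.4 V
Step 2 — Sum components: V_total = 40.03 - j110.2 V.
Step 3 — Convert to polar: |V_total| = 117.3 V, ∠V_total = -70.0°.

V_total = 117.3∠-70.0° V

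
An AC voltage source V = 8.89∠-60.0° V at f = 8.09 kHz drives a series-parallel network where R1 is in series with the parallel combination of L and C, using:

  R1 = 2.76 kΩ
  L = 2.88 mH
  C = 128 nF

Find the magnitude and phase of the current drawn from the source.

Step 1 — Angular frequency: ω = 2π·f = 2π·8090 = 5.083e+04 rad/s.
Step 2 — Component impedances:
  R1: Z = R = 2760 Ω
  L: Z = jωL = j·5.083e+04·0.00288 = 0 + j146.4 Ω
  C: Z = 1/(jωC) = -j/(ω·C) = 0 - j153.7 Ω
Step 3 — Parallel branch: L || C = 1/(1/L + 1/C) = 0 + j3081 Ω.
Step 4 — Series with R1: Z_total = R1 + (L || C) = 2760 + j3081 Ω = 4137∠48.1° Ω.
Step 5 — Source phasor: V = 8.89∠-60.0° V = 4.445 - j7.699 V.
Step 6 — Ohm's law: I = V / Z_total = (4.445 - j7.699) / (2760 + j3081) = -0.0006694 - j0.002042 A.
Step 7 — Convert to polar: |I| = 0.002149 A, ∠I = -108.1°.

I = 0.002149∠-108.1° A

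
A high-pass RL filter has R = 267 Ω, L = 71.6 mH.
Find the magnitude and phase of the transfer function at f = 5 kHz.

Step 1 — Angular frequency: ω = 2π·5000 = 3.142e+04 rad/s.
Step 2 — Transfer function: H(jω) = jωL/(R + jωL).
Step 3 — Numerator jωL = j·2249; denominator R + jωL = 267 + j2249.
Step 4 — H = 0.9861 + j0.1171.
Step 5 — Magnitude: |H| = 0.993 (-0.1 dB); phase: φ = 6.8°.

|H| = 0.993 (-0.1 dB), φ = 6.8°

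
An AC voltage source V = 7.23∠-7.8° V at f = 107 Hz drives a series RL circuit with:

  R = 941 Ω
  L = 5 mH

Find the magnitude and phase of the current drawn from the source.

Step 1 — Angular frequency: ω = 2π·f = 2π·107 = 672.3 rad/s.
Step 2 — Component impedances:
  R: Z = R = 941 Ω
  L: Z = jωL = j·672.3·0.005 = 0 + j3.362 Ω
Step 3 — Series combination: Z_total = R + L = 941 + j3.362 Ω = 941∠0.2° Ω.
Step 4 — Source phasor: V = 7.23∠-7.8° V = 7.163 - j0.9812 V.
Step 5 — Ohm's law: I = V / Z_total = (7.163 - j0.9812) / (941 + j3.362) = 0.007608 - j0.00107 A.
Step 6 — Convert to polar: |I| = 0.007683 A, ∠I = -8.0°.

I = 0.007683∠-8.0° A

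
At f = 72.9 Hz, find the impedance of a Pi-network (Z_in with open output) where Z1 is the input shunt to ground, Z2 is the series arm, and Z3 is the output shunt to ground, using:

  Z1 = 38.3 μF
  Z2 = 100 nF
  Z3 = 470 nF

Step 1 — Angular frequency: ω = 2π·f = 2π·72.9 = 458 rad/s.
Step 2 — Component impedances:
  Z1: Z = 1/(jωC) = -j/(ω·C) = 0 - j57 Ω
  Z2: Z = 1/(jωC) = -j/(ω·C) = 0 - j2.183e+04 Ω
  Z3: Z = 1/(jωC) = -j/(ω·C) = 0 - j4645 Ω
Step 3 — With open output, the series arm Z2 and the output shunt Z3 appear in series to ground: Z2 + Z3 = 0 - j2.648e+04 Ω.
Step 4 — Parallel with input shunt Z1: Z_in = Z1 || (Z2 + Z3) = 0 - j56.88 Ω = 56.88∠-90.0° Ω.

Z = 0 - j56.88 Ω = 56.88∠-90.0° Ω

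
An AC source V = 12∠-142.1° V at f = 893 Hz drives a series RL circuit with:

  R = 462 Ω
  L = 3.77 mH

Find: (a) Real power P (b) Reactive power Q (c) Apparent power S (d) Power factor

Step 1 — Angular frequency: ω = 2π·f = 2π·893 = 5611 rad/s.
Step 2 — Component impedances:
  R: Z = R = 462 Ω
  L: Z = jωL = j·5611·0.00377 = 0 + j21.15 Ω
Step 3 — Series combination: Z_total = R + L = 462 + j21.15 Ω = 462.5∠2.6° Ω.
Step 4 — Source phasor: V = 12∠-142.1° V = -9.469 - j7.371 V.
Step 5 — Current: I = V / Z = -0.02118 - j0.01499 A = 0.02595∠-144.7° A.
Step 6 — Complex power: S = V·I* = 0.311 + j0.01424 VA.
Step 7 — Real power: P = Re(S) = 0.311 W.
Step 8 — Reactive power: Q = Im(S) = 0.01424 VAR.
Step 9 — Apparent power: |S| = 0.3114 VA.
Step 10 — Power factor: PF = P/|S| = 0.999 (lagging).

(a) P = 0.311 W  (b) Q = 0.01424 VAR  (c) S = 0.3114 VA  (d) PF = 0.999 (lagging)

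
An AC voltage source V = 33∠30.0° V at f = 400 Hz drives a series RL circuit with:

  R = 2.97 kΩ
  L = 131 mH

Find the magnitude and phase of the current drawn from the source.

Step 1 — Angular frequency: ω = 2π·f = 2π·400 = 2513 rad/s.
Step 2 — Component impedances:
  R: Z = R = 2970 Ω
  L: Z = jωL = j·2513·0.131 = 0 + j329.2 Ω
Step 3 — Series combination: Z_total = R + L = 2970 + j329.2 Ω = 2988∠6.3° Ω.
Step 4 — Source phasor: V = 33∠30.0° V = 28.58 + j16.5 V.
Step 5 — Ohm's law: I = V / Z_total = (28.58 + j16.5) / (2970 + j329.2) = 0.01011 + j0.004434 A.
Step 6 — Convert to polar: |I| = 0.01104 A, ∠I = 23.7°.

I = 0.01104∠23.7° A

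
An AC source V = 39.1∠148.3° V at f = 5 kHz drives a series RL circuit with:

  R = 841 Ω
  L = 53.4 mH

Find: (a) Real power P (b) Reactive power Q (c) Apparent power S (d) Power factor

Step 1 — Angular frequency: ω = 2π·f = 2π·5000 = 3.142e+04 rad/s.
Step 2 — Component impedances:
  R: Z = R = 841 Ω
  L: Z = jωL = j·3.142e+04·0.0534 = 0 + j1678 Ω
Step 3 — Series combination: Z_total = R + L = 841 + j1678 Ω = 1877∠63.4° Ω.
Step 4 — Source phasor: V = 39.1∠148.3° V = -33.27 + j20.55 V.
Step 5 — Current: I = V / Z = 0.001843 + j0.02075 A = 0.02084∠84.9° A.
Step 6 — Complex power: S = V·I* = 0.3651 + j0.7283 VA.
Step 7 — Real power: P = Re(S) = 0.3651 W.
Step 8 — Reactive power: Q = Im(S) = 0.7283 VAR.
Step 9 — Apparent power: |S| = 0.8147 VA.
Step 10 — Power factor: PF = P/|S| = 0.4481 (lagging).

(a) P = 0.3651 W  (b) Q = 0.7283 VAR  (c) S = 0.8147 VA  (d) PF = 0.4481 (lagging)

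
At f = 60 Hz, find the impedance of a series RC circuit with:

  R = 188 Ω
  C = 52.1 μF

Step 1 — Angular frequency: ω = 2π·f = 2π·60 = 377 rad/s.
Step 2 — Component impedances:
  R: Z = R = 188 Ω
  C: Z = 1/(jωC) = -j/(ω·C) = 0 - j50.91 Ω
Step 3 — Series combination: Z_total = R + C = 188 - j50.91 Ω = 194.8∠-15.2° Ω.

Z = 188 - j50.91 Ω = 194.8∠-15.2° Ω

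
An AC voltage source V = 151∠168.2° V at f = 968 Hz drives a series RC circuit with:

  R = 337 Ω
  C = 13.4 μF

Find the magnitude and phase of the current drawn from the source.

Step 1 — Angular frequency: ω = 2π·f = 2π·968 = 6082 rad/s.
Step 2 — Component impedances:
  R: Z = R = 337 Ω
  C: Z = 1/(jωC) = -j/(ω·C) = 0 - j12.27 Ω
Step 3 — Series combination: Z_total = R + C = 337 - j12.27 Ω = 337.2∠-2.1° Ω.
Step 4 — Source phasor: V = 151∠168.2° V = -147.8 + j30.88 V.
Step 5 — Ohm's law: I = V / Z_total = (-147.8 + j30.88) / (337 - j12.27) = -0.4414 + j0.07556 A.
Step 6 — Convert to polar: |I| = 0.4478 A, ∠I = 170.3°.

I = 0.4478∠170.3° A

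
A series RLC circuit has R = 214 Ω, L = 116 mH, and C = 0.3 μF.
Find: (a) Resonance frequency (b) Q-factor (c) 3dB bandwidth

Step 1 — Resonance condition Im(Z)=0 gives ω₀ = 1/√(LC).
Step 2 — ω₀ = 1/√(0.116·3e-07) = 5361 rad/s.
Step 3 — f₀ = ω₀/(2π) = 853.2 Hz.
Step 4 — Series Q: Q = ω₀L/R = 5361·0.116/214 = 2.906.
Step 5 — 3dB bandwidth: Δω = ω₀/Q = 1845 rad/s; BW = Δω/(2π) = 293.6 Hz.

(a) f₀ = 853.2 Hz  (b) Q = 2.906  (c) BW = 293.6 Hz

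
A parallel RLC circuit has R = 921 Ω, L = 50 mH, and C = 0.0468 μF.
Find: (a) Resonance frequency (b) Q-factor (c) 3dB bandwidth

Step 1 — Resonance: ω₀ = 1/√(LC) = 1/√(0.05·4.68e-08) = 2.067e+04 rad/s.
Step 2 — f₀ = ω₀/(2π) = 3290 Hz.
Step 3 — Parallel Q: Q = R/(ω₀L) = 921/(2.067e+04·0.05) = 0.891.
Step 4 — Bandwidth: Δω = ω₀/Q = 2.32e+04 rad/s; BW = Δω/(2π) = 3692 Hz.

(a) f₀ = 3290 Hz  (b) Q = 0.891  (c) BW = 3692 Hz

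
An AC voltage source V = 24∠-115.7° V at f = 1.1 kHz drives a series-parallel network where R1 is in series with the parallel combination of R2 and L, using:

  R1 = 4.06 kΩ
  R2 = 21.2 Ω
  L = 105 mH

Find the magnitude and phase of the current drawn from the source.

Step 1 — Angular frequency: ω = 2π·f = 2π·1100 = 6912 rad/s.
Step 2 — Component impedances:
  R1: Z = R = 4060 Ω
  R2: Z = R = 21.2 Ω
  L: Z = jωL = j·6912·0.105 = 0 + j725.7 Ω
Step 3 — Parallel branch: R2 || L = 1/(1/R2 + 1/L) = 21.18 + j0.6188 Ω.
Step 4 — Series with R1: Z_total = R1 + (R2 || L) = 4081 + j0.6188 Ω = 4081∠0.0° Ω.
Step 5 — Source phasor: V = 24∠-115.7° V = -10.41 - j21.63 V.
Step 6 — Ohm's law: I = V / Z_total = (-10.41 - j21.63) / (4081 + j0.6188) = -0.002551 - j0.005299 A.
Step 7 — Convert to polar: |I| = 0.005881 A, ∠I = -115.7°.

I = 0.005881∠-115.7° A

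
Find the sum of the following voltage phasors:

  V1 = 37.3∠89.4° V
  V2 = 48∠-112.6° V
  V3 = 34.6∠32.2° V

Step 1 — Convert each phasor to rectangular form:
  V1 = 37.3·(cos(89.4°) + j·sin(89.4°)) = 0.3906 + j37.3 V
  V2 = 48·(cos(-112.6°) + j·sin(-112.6°)) = -18.45 - j44.31 V
  V3 = 34.6·(cos(32.2°) + j·sin(32.2°)) = 29.28 + j18.44 V
Step 2 — Sum components: V_total = 11.22 + j11.42 V.
Step 3 — Convert to polar: |V_total| = 16.01 V, ∠V_total = 45.5°.

V_total = 16.01∠45.5° V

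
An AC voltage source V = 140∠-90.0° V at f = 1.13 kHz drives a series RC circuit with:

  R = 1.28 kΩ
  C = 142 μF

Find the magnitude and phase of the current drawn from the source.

Step 1 — Angular frequency: ω = 2π·f = 2π·1130 = 7100 rad/s.
Step 2 — Component impedances:
  R: Z = R = 1280 Ω
  C: Z = 1/(jωC) = -j/(ω·C) = 0 - j0.9919 Ω
Step 3 — Series combination: Z_total = R + C = 1280 - j0.9919 Ω = 1280∠-0.0° Ω.
Step 4 — Source phasor: V = 140∠-90.0° V = 0 - j140 V.
Step 5 — Ohm's law: I = V / Z_total = (0 - j140) / (1280 - j0.9919) = 8.475e-05 - j0.1094 A.
Step 6 — Convert to polar: |I| = 0.1094 A, ∠I = -90.0°.

I = 0.1094∠-90.0° A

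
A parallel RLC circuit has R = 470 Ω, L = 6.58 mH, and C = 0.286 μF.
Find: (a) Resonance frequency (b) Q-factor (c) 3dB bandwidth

Step 1 — Resonance: ω₀ = 1/√(LC) = 1/√(0.00658·2.86e-07) = 2.305e+04 rad/s.
Step 2 — f₀ = ω₀/(2π) = 3669 Hz.
Step 3 — Parallel Q: Q = R/(ω₀L) = 470/(2.305e+04·0.00658) = 3.099.
Step 4 — Bandwidth: Δω = ω₀/Q = 7439 rad/s; BW = Δω/(2π) = 1184 Hz.

(a) f₀ = 3669 Hz  (b) Q = 3.099  (c) BW = 1184 Hz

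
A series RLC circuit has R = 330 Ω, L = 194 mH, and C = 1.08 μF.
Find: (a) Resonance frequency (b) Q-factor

Step 1 — Resonance condition Im(Z)=0 gives ω₀ = 1/√(LC).
Step 2 — ω₀ = 1/√(0.194·1.08e-06) = 2185 rad/s.
Step 3 — f₀ = ω₀/(2π) = 347.7 Hz.
Step 4 — Series Q: Q = ω₀L/R = 2185·0.194/330 = 1.284.

(a) f₀ = 347.7 Hz  (b) Q = 1.284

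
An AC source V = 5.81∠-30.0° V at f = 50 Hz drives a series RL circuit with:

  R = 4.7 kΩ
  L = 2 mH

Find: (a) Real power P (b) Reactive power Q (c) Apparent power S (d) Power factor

Step 1 — Angular frequency: ω = 2π·f = 2π·50 = 314.2 rad/s.
Step 2 — Component impedances:
  R: Z = R = 4700 Ω
  L: Z = jωL = j·314.2·0.002 = 0 + j0.6283 Ω
Step 3 — Series combination: Z_total = R + L = 4700 + j0.6283 Ω = 4700∠0.0° Ω.
Step 4 — Source phasor: V = 5.81∠-30.0° V = 5.032 - j2.905 V.
Step 5 — Current: I = V / Z = 0.00107 - j0.0006182 A = 0.001236∠-30.0° A.
Step 6 — Complex power: S = V·I* = 0.007182 + j9.601e-07 VA.
Step 7 — Real power: P = Re(S) = 0.007182 W.
Step 8 — Reactive power: Q = Im(S) = 9.601e-07 VAR.
Step 9 — Apparent power: |S| = 0.007182 VA.
Step 10 — Power factor: PF = P/|S| = 1 (lagging).

(a) P = 0.007182 W  (b) Q = 9.601e-07 VAR  (c) S = 0.007182 VA  (d) PF = 1 (lagging)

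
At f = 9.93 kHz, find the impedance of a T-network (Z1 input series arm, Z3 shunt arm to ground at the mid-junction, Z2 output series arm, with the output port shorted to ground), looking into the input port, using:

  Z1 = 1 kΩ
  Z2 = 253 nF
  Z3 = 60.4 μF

Step 1 — Angular frequency: ω = 2π·f = 2π·9930 = 6.239e+04 rad/s.
Step 2 — Component impedances:
  Z1: Z = R = 1000 Ω
  Z2: Z = 1/(jωC) = -j/(ω·C) = 0 - j63.35 Ω
  Z3: Z = 1/(jωC) = -j/(ω·C) = 0 - j0.2654 Ω
Step 3 — With the output port shorted to ground, the output series arm Z2 runs from the junction to ground; the shunt arm Z3 also runs from the junction to ground. They appear in parallel: Z3 || Z2 = 0 - j0.2643 Ω.
Step 4 — Series with input arm Z1: Z_in = Z1 + (Z3 || Z2) = 1000 - j0.2643 Ω = 1000∠-0.0° Ω.

Z = 1000 - j0.2643 Ω = 1000∠-0.0° Ω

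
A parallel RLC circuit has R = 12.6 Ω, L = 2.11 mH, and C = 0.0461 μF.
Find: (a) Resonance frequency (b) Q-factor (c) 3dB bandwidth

Step 1 — Resonance: ω₀ = 1/√(LC) = 1/√(0.00211·4.61e-08) = 1.014e+05 rad/s.
Step 2 — f₀ = ω₀/(2π) = 1.614e+04 Hz.
Step 3 — Parallel Q: Q = R/(ω₀L) = 12.6/(1.014e+05·0.00211) = 0.0589.
Step 4 — Bandwidth: Δω = ω₀/Q = 1.722e+06 rad/s; BW = Δω/(2π) = 2.74e+05 Hz.

(a) f₀ = 1.614e+04 Hz  (b) Q = 0.0589  (c) BW = 2.74e+05 Hz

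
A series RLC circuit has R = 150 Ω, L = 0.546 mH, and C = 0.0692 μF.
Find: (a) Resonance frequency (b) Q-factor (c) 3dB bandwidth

Step 1 — Resonance condition Im(Z)=0 gives ω₀ = 1/√(LC).
Step 2 — ω₀ = 1/√(0.000546·6.92e-08) = 1.627e+05 rad/s.
Step 3 — f₀ = ω₀/(2π) = 2.589e+04 Hz.
Step 4 — Series Q: Q = ω₀L/R = 1.627e+05·0.000546/150 = 0.5922.
Step 5 — 3dB bandwidth: Δω = ω₀/Q = 2.747e+05 rad/s; BW = Δω/(2π) = 4.372e+04 Hz.

(a) f₀ = 2.589e+04 Hz  (b) Q = 0.5922  (c) BW = 4.372e+04 Hz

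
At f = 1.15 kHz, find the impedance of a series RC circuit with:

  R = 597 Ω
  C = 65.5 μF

Step 1 — Angular frequency: ω = 2π·f = 2π·1150 = 7226 rad/s.
Step 2 — Component impedances:
  R: Z = R = 597 Ω
  C: Z = 1/(jωC) = -j/(ω·C) = 0 - j2.113 Ω
Step 3 — Series combination: Z_total = R + C = 597 - j2.113 Ω = 597∠-0.2° Ω.

Z = 597 - j2.113 Ω = 597∠-0.2° Ω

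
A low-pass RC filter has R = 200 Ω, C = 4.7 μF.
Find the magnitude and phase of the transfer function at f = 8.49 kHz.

Step 1 — Angular frequency: ω = 2π·8490 = 5.334e+04 rad/s.
Step 2 — Transfer function: H(jω) = 1/(1 + jωRC).
Step 3 — Denominator: 1 + jωRC = 1 + j·5.334e+04·200·4.7e-06 = 1 + j50.14.
Step 4 — H = 0.0003976 - j0.01993.
Step 5 — Magnitude: |H| = 0.01994 (-34.0 dB); phase: φ = -88.9°.

|H| = 0.01994 (-34.0 dB), φ = -88.9°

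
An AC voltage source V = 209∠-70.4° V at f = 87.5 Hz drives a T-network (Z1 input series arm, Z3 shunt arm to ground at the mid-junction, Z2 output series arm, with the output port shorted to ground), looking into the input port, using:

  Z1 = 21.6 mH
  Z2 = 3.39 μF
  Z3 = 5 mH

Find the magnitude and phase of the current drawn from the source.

Step 1 — Angular frequency: ω = 2π·f = 2π·87.5 = 549.8 rad/s.
Step 2 — Component impedances:
  Z1: Z = jωL = j·549.8·0.0216 = 0 + j11.88 Ω
  Z2: Z = 1/(jωC) = -j/(ω·C) = 0 - j536.6 Ω
  Z3: Z = jωL = j·549.8·0.005 = 0 + j2.749 Ω
Step 3 — With the output port shorted to ground, the output series arm Z2 runs from the junction to ground; the shunt arm Z3 also runs from the junction to ground. They appear in parallel: Z3 || Z2 = 0 + j2.763 Ω.
Step 4 — Series with input arm Z1: Z_in = Z1 + (Z3 || Z2) = 0 + j14.64 Ω = 14.64∠90.0° Ω.
Step 5 — Source phasor: V = 209∠-70.4° V = 70.11 - j196.9 V.
Step 6 — Ohm's law: I = V / Z_total = (70.11 - j196.9) / (0 + j14.64) = -13.45 - j4.789 A.
Step 7 — Convert to polar: |I| = 14.28 A, ∠I = -160.4°.

I = 14.28∠-160.4° A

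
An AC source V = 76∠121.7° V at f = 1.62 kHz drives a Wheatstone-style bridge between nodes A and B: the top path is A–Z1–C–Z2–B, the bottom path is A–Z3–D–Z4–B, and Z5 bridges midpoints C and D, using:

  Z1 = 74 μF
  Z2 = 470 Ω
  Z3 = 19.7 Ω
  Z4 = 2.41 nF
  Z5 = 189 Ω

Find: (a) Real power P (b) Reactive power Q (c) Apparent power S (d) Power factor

Step 1 — Angular frequency: ω = 2π·f = 2π·1620 = 1.018e+04 rad/s.
Step 2 — Component impedances:
  Z1: Z = 1/(jωC) = -j/(ω·C) = 0 - j1.328 Ω
  Z2: Z = R = 470 Ω
  Z3: Z = R = 19.7 Ω
  Z4: Z = 1/(jωC) = -j/(ω·C) = 0 - j4.077e+04 Ω
  Z5: Z = R = 189 Ω
Step 3 — Bridge requires nodal analysis (the Z5 bridge couples midpoints C and D, so the two paths cannot be reduced to a simple series/parallel combination). Setting node B to ground and injecting 1 A at node A, the 3-node admittance system at A, C, D solves to V_A = Z_AB = 469.9 - j6.745 Ω = 470∠-0.8° Ω.
Step 4 — Source phasor: V = 76∠121.7° V = -39.94 + j64.66 V.
Step 5 — Current: I = V / Z = -0.08694 + j0.1364 A = 0.1617∠122.5° A.
Step 6 — Complex power: S = V·I* = 12.29 - j0.1764 VA.
Step 7 — Real power: P = Re(S) = 12.29 W.
Step 8 — Reactive power: Q = Im(S) = -0.1764 VAR.
Step 9 — Apparent power: |S| = 12.29 VA.
Step 10 — Power factor: PF = P/|S| = 0.9999 (leading).

(a) P = 12.29 W  (b) Q = -0.1764 VAR  (c) S = 12.29 VA  (d) PF = 0.9999 (leading)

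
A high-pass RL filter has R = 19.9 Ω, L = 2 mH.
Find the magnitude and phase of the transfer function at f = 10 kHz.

Step 1 — Angular frequency: ω = 2π·1e+04 = 6.283e+04 rad/s.
Step 2 — Transfer function: H(jω) = jωL/(R + jωL).
Step 3 — Numerator jωL = j·125.7; denominator R + jωL = 19.9 + j125.7.
Step 4 — H = 0.9755 + j0.1545.
Step 5 — Magnitude: |H| = 0.9877 (-0.1 dB); phase: φ = 9.0°.

|H| = 0.9877 (-0.1 dB), φ = 9.0°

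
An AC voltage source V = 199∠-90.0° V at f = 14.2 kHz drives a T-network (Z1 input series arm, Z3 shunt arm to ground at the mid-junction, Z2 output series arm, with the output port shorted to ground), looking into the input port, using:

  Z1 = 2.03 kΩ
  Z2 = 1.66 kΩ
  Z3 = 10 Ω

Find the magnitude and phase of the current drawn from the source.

Step 1 — Angular frequency: ω = 2π·f = 2π·1.42e+04 = 8.922e+04 rad/s.
Step 2 — Component impedances:
  Z1: Z = R = 2030 Ω
  Z2: Z = R = 1660 Ω
  Z3: Z = R = 10 Ω
Step 3 — With the output port shorted to ground, the output series arm Z2 runs from the junction to ground; the shunt arm Z3 also runs from the junction to ground. They appear in parallel: Z3 || Z2 = 9.94 Ω.
Step 4 — Series with input arm Z1: Z_in = Z1 + (Z3 || Z2) = 2040 Ω = 2040∠0.0° Ω.
Step 5 — Source phasor: V = 199∠-90.0° V = 0 - j199 V.
Step 6 — Ohm's law: I = V / Z_total = (0 - j199) / (2040) = 0 - j0.09755 A.
Step 7 — Convert to polar: |I| = 0.09755 A, ∠I = -90.0°.

I = 0.09755∠-90.0° A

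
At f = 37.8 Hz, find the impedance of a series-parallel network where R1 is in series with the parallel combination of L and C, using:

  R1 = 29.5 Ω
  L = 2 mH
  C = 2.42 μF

Step 1 — Angular frequency: ω = 2π·f = 2π·37.8 = 237.5 rad/s.
Step 2 — Component impedances:
  R1: Z = R = 29.5 Ω
  L: Z = jωL = j·237.5·0.002 = 0 + j0.475 Ω
  C: Z = 1/(jωC) = -j/(ω·C) = 0 - j1740 Ω
Step 3 — Parallel branch: L || C = 1/(1/L + 1/C) = 0 + j0.4751 Ω.
Step 4 — Series with R1: Z_total = R1 + (L || C) = 29.5 + j0.4751 Ω = 29.5∠0.9° Ω.

Z = 29.5 + j0.4751 Ω = 29.5∠0.9° Ω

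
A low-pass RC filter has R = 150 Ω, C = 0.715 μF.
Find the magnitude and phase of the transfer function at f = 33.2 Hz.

Step 1 — Angular frequency: ω = 2π·33.2 = 208.6 rad/s.
Step 2 — Transfer function: H(jω) = 1/(1 + jωRC).
Step 3 — Denominator: 1 + jωRC = 1 + j·208.6·150·7.15e-07 = 1 + j0.02237.
Step 4 — H = 0.9995 - j0.02236.
Step 5 — Magnitude: |H| = 0.9997 (-0.0 dB); phase: φ = -1.3°.

|H| = 0.9997 (-0.0 dB), φ = -1.3°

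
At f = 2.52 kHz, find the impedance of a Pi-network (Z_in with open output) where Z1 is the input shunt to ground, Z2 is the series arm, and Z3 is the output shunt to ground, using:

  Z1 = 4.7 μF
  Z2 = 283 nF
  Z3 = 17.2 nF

Step 1 — Angular frequency: ω = 2π·f = 2π·2520 = 1.583e+04 rad/s.
Step 2 — Component impedances:
  Z1: Z = 1/(jωC) = -j/(ω·C) = 0 - j13.44 Ω
  Z2: Z = 1/(jωC) = -j/(ω·C) = 0 - j223.2 Ω
  Z3: Z = 1/(jωC) = -j/(ω·C) = 0 - j3672 Ω
Step 3 — With open output, the series arm Z2 and the output shunt Z3 appear in series to ground: Z2 + Z3 = 0 - j3895 Ω.
Step 4 — Parallel with input shunt Z1: Z_in = Z1 || (Z2 + Z3) = 0 - j13.39 Ω = 13.39∠-90.0° Ω.

Z = 0 - j13.39 Ω = 13.39∠-90.0° Ω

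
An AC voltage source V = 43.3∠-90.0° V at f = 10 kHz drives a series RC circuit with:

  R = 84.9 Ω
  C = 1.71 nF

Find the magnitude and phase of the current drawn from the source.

Step 1 — Angular frequency: ω = 2π·f = 2π·1e+04 = 6.283e+04 rad/s.
Step 2 — Component impedances:
  R: Z = R = 84.9 Ω
  C: Z = 1/(jωC) = -j/(ω·C) = 0 - j9307 Ω
Step 3 — Series combination: Z_total = R + C = 84.9 - j9307 Ω = 9308∠-89.5° Ω.
Step 4 — Source phasor: V = 43.3∠-90.0° V = 0 - j43.3 V.
Step 5 — Ohm's law: I = V / Z_total = (0 - j43.3) / (84.9 - j9307) = 0.004652 - j4.243e-05 A.
Step 6 — Convert to polar: |I| = 0.004652 A, ∠I = -0.5°.

I = 0.004652∠-0.5° A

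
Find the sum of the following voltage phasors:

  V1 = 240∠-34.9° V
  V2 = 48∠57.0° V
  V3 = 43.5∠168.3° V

Step 1 — Convert each phasor to rectangular form:
  V1 = 240·(cos(-34.9°) + j·sin(-34.9°)) = 196.8 - j137.3 V
  V2 = 48·(cos(57.0°) + j·sin(57.0°)) = 26.14 + j40.26 V
  V3 = 43.5·(cos(168.3°) + j·sin(168.3°)) = -42.6 + j8.821 V
Step 2 — Sum components: V_total = 180.4 - j88.24 V.
Step 3 — Convert to polar: |V_total| = 200.8 V, ∠V_total = -26.1°.

V_total = 200.8∠-26.1° V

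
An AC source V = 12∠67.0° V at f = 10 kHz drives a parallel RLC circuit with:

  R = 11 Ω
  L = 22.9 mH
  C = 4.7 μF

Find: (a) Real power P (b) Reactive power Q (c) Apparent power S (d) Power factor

Step 1 — Angular frequency: ω = 2π·f = 2π·1e+04 = 6.283e+04 rad/s.
Step 2 — Component impedances:
  R: Z = R = 11 Ω
  L: Z = jωL = j·6.283e+04·0.0229 = 0 + j1439 Ω
  C: Z = 1/(jωC) = -j/(ω·C) = 0 - j3.386 Ω
Step 3 — Parallel combination: 1/Z_total = 1/R + 1/L + 1/C; Z_total = 0.9563 - j3.099 Ω = 3.243∠-72.9° Ω.
Step 4 — Source phasor: V = 12∠67.0° V = 4.689 + j11.05 V.
Step 5 — Current: I = V / Z = -2.828 + j2.386 A = 3.7∠139.9° A.
Step 6 — Complex power: S = V·I* = 13.09 - j42.42 VA.
Step 7 — Real power: P = Re(S) = 13.09 W.
Step 8 — Reactive power: Q = Im(S) = -42.42 VAR.
Step 9 — Apparent power: |S| = 44.4 VA.
Step 10 — Power factor: PF = P/|S| = 0.2949 (leading).

(a) P = 13.09 W  (b) Q = -42.42 VAR  (c) S = 44.4 VA  (d) PF = 0.2949 (leading)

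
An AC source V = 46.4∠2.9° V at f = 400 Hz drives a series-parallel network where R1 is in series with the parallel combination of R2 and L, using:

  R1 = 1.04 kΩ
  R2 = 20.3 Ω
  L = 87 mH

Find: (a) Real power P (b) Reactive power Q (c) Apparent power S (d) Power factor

Step 1 — Angular frequency: ω = 2π·f = 2π·400 = 2513 rad/s.
Step 2 — Component impedances:
  R1: Z = R = 1040 Ω
  R2: Z = R = 20.3 Ω
  L: Z = jωL = j·2513·0.087 = 0 + j218.7 Ω
Step 3 — Parallel branch: R2 || L = 1/(1/R2 + 1/L) = 20.13 + j1.869 Ω.
Step 4 — Series with R1: Z_total = R1 + (R2 || L) = 1060 + j1.869 Ω = 1060∠0.1° Ω.
Step 5 — Source phasor: V = 46.4∠2.9° V = 46.34 + j2.348 V.
Step 6 — Current: I = V / Z = 0.04372 + j0.002137 A = 0.04377∠2.8° A.
Step 7 — Complex power: S = V·I* = 2.031 + j0.00358 VA.
Step 8 — Real power: P = Re(S) = 2.031 W.
Step 9 — Reactive power: Q = Im(S) = 0.00358 VAR.
Step 10 — Apparent power: |S| = 2.031 VA.
Step 11 — Power factor: PF = P/|S| = 1 (lagging).

(a) P = 2.031 W  (b) Q = 0.00358 VAR  (c) S = 2.031 VA  (d) PF = 1 (lagging)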